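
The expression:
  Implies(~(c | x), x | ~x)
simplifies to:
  True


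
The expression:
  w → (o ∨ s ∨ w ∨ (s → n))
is always true.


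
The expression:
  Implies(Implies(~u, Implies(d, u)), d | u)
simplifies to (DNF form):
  d | u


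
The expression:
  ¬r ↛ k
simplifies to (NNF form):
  k ∨ ¬r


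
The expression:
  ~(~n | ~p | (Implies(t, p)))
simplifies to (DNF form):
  False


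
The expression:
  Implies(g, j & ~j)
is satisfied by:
  {g: False}


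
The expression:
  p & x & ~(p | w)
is never true.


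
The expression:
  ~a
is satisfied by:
  {a: False}


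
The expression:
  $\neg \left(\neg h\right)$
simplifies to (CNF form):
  $h$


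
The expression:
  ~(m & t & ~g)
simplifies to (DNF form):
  g | ~m | ~t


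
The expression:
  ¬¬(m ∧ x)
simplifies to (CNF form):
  m ∧ x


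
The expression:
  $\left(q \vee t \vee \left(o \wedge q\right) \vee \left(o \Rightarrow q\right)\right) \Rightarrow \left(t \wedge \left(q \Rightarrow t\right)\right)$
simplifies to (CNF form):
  $\left(o \vee t\right) \wedge \left(t \vee \neg q\right)$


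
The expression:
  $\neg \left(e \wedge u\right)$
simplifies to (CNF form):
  $\neg e \vee \neg u$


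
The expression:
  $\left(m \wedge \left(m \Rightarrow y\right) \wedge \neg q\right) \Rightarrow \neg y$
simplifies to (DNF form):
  $q \vee \neg m \vee \neg y$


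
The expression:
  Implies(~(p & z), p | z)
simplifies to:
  p | z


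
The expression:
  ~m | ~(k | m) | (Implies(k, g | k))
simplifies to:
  True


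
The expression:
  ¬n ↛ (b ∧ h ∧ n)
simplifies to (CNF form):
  ¬n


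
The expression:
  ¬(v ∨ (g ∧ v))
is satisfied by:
  {v: False}


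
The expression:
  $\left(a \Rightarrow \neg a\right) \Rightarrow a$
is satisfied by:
  {a: True}


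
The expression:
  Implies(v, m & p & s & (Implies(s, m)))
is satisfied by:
  {m: True, p: True, s: True, v: False}
  {m: True, p: True, s: False, v: False}
  {m: True, s: True, p: False, v: False}
  {m: True, s: False, p: False, v: False}
  {p: True, s: True, m: False, v: False}
  {p: True, m: False, s: False, v: False}
  {p: False, s: True, m: False, v: False}
  {p: False, m: False, s: False, v: False}
  {m: True, v: True, p: True, s: True}


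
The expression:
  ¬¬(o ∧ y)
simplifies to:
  o ∧ y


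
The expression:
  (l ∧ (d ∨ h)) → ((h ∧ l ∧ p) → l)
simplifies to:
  True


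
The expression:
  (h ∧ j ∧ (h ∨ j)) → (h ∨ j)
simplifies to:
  True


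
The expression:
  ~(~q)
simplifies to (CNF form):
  q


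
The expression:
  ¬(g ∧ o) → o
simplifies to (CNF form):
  o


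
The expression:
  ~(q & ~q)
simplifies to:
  True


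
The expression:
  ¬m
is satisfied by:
  {m: False}


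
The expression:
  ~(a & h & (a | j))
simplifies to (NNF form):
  ~a | ~h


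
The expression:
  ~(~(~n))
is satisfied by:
  {n: False}


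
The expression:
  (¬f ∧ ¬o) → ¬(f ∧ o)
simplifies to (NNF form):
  True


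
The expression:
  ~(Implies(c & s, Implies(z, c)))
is never true.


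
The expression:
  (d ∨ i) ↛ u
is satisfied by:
  {i: True, d: True, u: False}
  {i: True, u: False, d: False}
  {d: True, u: False, i: False}


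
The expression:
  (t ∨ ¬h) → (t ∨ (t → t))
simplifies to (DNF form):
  True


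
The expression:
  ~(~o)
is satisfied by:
  {o: True}


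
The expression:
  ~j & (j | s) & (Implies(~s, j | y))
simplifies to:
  s & ~j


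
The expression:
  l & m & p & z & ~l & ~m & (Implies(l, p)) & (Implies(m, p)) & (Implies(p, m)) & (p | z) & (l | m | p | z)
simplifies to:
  False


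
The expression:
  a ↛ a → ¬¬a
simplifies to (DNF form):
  True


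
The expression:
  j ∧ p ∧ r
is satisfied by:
  {r: True, j: True, p: True}


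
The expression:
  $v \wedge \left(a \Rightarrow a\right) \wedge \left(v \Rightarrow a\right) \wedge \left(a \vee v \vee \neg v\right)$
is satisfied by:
  {a: True, v: True}


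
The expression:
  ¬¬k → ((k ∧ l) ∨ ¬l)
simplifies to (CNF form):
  True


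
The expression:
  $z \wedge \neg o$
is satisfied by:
  {z: True, o: False}


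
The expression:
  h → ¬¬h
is always true.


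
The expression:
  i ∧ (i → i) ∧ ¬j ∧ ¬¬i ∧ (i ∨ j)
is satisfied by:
  {i: True, j: False}


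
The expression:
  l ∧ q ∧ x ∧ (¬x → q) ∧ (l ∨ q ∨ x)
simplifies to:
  l ∧ q ∧ x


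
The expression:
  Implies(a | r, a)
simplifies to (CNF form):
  a | ~r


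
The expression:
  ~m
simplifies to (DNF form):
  ~m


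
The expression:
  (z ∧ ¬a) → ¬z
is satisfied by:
  {a: True, z: False}
  {z: False, a: False}
  {z: True, a: True}


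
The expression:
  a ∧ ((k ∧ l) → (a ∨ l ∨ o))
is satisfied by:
  {a: True}


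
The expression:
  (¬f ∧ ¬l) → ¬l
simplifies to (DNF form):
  True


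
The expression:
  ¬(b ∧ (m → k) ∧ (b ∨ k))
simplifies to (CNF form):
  (m ∨ ¬b) ∧ (¬b ∨ ¬k)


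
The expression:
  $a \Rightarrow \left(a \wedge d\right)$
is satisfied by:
  {d: True, a: False}
  {a: False, d: False}
  {a: True, d: True}


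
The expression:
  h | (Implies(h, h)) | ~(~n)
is always true.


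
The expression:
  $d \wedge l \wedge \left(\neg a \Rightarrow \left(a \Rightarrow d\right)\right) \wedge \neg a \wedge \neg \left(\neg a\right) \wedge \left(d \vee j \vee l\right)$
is never true.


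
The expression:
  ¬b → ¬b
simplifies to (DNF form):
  True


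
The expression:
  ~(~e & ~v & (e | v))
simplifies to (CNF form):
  True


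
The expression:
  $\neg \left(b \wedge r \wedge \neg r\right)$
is always true.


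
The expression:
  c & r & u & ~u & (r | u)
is never true.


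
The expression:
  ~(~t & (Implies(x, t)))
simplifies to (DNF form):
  t | x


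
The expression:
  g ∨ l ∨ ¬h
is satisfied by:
  {g: True, l: True, h: False}
  {g: True, h: False, l: False}
  {l: True, h: False, g: False}
  {l: False, h: False, g: False}
  {g: True, l: True, h: True}
  {g: True, h: True, l: False}
  {l: True, h: True, g: False}


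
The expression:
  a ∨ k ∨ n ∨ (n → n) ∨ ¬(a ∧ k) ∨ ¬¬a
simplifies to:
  True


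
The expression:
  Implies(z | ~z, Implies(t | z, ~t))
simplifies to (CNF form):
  ~t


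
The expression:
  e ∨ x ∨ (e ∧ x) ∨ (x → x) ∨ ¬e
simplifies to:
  True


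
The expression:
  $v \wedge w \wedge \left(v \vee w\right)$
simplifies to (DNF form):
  $v \wedge w$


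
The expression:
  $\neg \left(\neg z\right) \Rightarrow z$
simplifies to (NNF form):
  $\text{True}$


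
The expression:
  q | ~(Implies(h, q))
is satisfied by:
  {q: True, h: True}
  {q: True, h: False}
  {h: True, q: False}


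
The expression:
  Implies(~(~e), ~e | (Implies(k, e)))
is always true.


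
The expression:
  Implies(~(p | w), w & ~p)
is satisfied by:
  {p: True, w: True}
  {p: True, w: False}
  {w: True, p: False}


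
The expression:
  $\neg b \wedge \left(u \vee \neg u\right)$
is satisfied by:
  {b: False}


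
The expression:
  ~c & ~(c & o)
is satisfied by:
  {c: False}


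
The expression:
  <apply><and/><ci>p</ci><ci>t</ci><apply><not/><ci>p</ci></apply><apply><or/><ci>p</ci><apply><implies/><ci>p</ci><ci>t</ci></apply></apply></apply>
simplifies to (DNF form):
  <false/>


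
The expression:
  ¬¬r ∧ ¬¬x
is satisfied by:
  {r: True, x: True}


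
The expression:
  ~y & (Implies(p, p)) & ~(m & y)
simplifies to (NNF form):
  ~y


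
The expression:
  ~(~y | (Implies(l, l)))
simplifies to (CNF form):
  False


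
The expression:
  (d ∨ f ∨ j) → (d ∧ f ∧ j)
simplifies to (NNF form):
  (d ∨ ¬j) ∧ (f ∨ ¬d) ∧ (j ∨ ¬f)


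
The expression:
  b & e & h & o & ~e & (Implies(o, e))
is never true.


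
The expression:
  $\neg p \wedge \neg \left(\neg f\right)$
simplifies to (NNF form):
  $f \wedge \neg p$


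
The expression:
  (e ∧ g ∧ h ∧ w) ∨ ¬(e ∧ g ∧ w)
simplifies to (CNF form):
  h ∨ ¬e ∨ ¬g ∨ ¬w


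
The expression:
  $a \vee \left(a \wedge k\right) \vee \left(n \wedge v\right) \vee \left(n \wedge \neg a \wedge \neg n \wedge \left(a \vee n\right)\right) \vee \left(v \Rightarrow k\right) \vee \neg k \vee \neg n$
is always true.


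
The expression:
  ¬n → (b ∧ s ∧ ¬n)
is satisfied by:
  {n: True, b: True, s: True}
  {n: True, b: True, s: False}
  {n: True, s: True, b: False}
  {n: True, s: False, b: False}
  {b: True, s: True, n: False}


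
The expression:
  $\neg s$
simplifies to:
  $\neg s$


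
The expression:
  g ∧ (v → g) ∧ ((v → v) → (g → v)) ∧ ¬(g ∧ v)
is never true.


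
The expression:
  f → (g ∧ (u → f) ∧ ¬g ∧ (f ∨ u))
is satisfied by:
  {f: False}


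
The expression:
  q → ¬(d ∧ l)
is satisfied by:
  {l: False, q: False, d: False}
  {d: True, l: False, q: False}
  {q: True, l: False, d: False}
  {d: True, q: True, l: False}
  {l: True, d: False, q: False}
  {d: True, l: True, q: False}
  {q: True, l: True, d: False}


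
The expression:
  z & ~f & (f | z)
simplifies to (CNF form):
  z & ~f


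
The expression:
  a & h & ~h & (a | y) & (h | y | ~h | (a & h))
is never true.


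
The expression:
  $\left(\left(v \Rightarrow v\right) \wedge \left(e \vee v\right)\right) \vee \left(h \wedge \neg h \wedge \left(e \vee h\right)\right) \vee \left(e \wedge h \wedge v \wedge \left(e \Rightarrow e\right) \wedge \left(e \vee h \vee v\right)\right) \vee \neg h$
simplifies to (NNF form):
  $e \vee v \vee \neg h$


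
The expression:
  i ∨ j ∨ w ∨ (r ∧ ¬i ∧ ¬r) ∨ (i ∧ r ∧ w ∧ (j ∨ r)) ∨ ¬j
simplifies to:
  True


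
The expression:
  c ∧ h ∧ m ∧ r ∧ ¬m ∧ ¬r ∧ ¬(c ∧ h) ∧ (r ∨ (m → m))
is never true.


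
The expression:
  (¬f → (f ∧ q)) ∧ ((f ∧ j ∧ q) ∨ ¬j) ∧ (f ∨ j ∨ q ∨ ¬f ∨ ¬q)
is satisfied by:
  {q: True, f: True, j: False}
  {f: True, j: False, q: False}
  {j: True, q: True, f: True}


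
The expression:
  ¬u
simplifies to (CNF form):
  ¬u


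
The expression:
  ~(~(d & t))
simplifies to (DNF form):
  d & t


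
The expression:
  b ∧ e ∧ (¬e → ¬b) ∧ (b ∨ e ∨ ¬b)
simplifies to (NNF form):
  b ∧ e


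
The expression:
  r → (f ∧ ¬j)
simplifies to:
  (f ∧ ¬j) ∨ ¬r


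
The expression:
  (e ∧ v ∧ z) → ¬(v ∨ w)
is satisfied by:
  {v: False, z: False, e: False}
  {e: True, v: False, z: False}
  {z: True, v: False, e: False}
  {e: True, z: True, v: False}
  {v: True, e: False, z: False}
  {e: True, v: True, z: False}
  {z: True, v: True, e: False}


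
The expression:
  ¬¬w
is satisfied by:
  {w: True}


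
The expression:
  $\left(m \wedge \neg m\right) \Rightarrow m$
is always true.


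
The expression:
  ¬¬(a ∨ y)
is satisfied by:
  {a: True, y: True}
  {a: True, y: False}
  {y: True, a: False}


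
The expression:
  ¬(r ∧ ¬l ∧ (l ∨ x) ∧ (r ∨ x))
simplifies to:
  l ∨ ¬r ∨ ¬x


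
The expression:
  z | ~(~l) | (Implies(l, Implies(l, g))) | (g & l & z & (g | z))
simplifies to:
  True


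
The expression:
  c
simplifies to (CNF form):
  c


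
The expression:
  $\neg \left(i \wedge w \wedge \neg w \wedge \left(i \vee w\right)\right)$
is always true.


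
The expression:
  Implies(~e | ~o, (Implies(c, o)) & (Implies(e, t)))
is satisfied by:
  {t: True, o: True, c: False, e: False}
  {o: True, c: False, e: False, t: False}
  {t: True, o: True, e: True, c: False}
  {o: True, e: True, c: False, t: False}
  {o: True, t: True, c: True, e: False}
  {o: True, c: True, e: False, t: False}
  {t: True, o: True, e: True, c: True}
  {o: True, e: True, c: True, t: False}
  {t: True, c: False, e: False, o: False}
  {t: False, c: False, e: False, o: False}
  {t: True, e: True, c: False, o: False}


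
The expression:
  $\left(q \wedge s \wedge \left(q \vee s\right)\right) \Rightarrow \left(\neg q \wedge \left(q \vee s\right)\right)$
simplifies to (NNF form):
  $\neg q \vee \neg s$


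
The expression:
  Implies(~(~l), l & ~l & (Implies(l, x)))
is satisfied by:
  {l: False}


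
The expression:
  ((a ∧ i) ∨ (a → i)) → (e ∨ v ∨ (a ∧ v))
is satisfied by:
  {v: True, e: True, a: True, i: False}
  {v: True, e: True, a: False, i: False}
  {i: True, v: True, e: True, a: True}
  {i: True, v: True, e: True, a: False}
  {v: True, a: True, e: False, i: False}
  {v: True, a: False, e: False, i: False}
  {v: True, i: True, a: True, e: False}
  {v: True, i: True, a: False, e: False}
  {e: True, a: True, v: False, i: False}
  {e: True, v: False, a: False, i: False}
  {i: True, e: True, a: True, v: False}
  {i: True, e: True, v: False, a: False}
  {a: True, v: False, e: False, i: False}


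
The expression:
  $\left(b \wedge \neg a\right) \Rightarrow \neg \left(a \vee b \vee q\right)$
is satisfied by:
  {a: True, b: False}
  {b: False, a: False}
  {b: True, a: True}


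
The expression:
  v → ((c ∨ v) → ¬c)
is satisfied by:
  {v: False, c: False}
  {c: True, v: False}
  {v: True, c: False}


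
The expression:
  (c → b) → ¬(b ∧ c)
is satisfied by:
  {c: False, b: False}
  {b: True, c: False}
  {c: True, b: False}


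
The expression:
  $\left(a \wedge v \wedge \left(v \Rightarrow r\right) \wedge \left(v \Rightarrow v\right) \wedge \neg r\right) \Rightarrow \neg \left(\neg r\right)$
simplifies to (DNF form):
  $\text{True}$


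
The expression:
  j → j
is always true.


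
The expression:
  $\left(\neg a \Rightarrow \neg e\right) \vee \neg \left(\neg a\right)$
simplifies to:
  $a \vee \neg e$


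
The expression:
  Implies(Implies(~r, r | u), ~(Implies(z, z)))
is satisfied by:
  {u: False, r: False}


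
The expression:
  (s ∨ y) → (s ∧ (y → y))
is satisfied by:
  {s: True, y: False}
  {y: False, s: False}
  {y: True, s: True}


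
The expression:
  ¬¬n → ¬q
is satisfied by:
  {q: False, n: False}
  {n: True, q: False}
  {q: True, n: False}


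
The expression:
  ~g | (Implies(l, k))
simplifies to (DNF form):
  k | ~g | ~l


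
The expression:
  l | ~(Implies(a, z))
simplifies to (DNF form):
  l | (a & ~z)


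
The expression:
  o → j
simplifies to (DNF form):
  j ∨ ¬o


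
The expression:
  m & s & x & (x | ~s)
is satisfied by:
  {m: True, s: True, x: True}


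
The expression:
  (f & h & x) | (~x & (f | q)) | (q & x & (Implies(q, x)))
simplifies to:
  q | (f & h) | (f & ~x)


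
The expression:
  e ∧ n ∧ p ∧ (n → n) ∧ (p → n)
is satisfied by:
  {p: True, e: True, n: True}


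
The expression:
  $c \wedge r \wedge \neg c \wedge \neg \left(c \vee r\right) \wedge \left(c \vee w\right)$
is never true.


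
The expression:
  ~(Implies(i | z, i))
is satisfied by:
  {z: True, i: False}


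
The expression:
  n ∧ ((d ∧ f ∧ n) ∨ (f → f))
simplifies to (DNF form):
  n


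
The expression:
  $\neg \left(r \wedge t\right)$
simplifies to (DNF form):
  $\neg r \vee \neg t$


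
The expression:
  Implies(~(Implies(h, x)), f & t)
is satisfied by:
  {x: True, t: True, f: True, h: False}
  {x: True, t: True, f: False, h: False}
  {x: True, f: True, h: False, t: False}
  {x: True, f: False, h: False, t: False}
  {t: True, f: True, h: False, x: False}
  {t: True, f: False, h: False, x: False}
  {f: True, t: False, h: False, x: False}
  {f: False, t: False, h: False, x: False}
  {x: True, t: True, h: True, f: True}
  {x: True, t: True, h: True, f: False}
  {x: True, h: True, f: True, t: False}
  {x: True, h: True, f: False, t: False}
  {t: True, h: True, f: True, x: False}


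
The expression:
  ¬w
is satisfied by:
  {w: False}


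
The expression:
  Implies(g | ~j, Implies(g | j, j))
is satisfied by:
  {j: True, g: False}
  {g: False, j: False}
  {g: True, j: True}


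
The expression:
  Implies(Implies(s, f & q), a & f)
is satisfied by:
  {a: True, s: True, q: False, f: False}
  {s: True, a: False, q: False, f: False}
  {f: True, a: True, s: True, q: False}
  {f: True, s: True, a: False, q: False}
  {a: True, q: True, s: True, f: False}
  {q: True, s: True, f: False, a: False}
  {f: True, q: True, s: True, a: True}
  {a: True, f: True, s: False, q: False}
  {q: True, a: True, f: True, s: False}


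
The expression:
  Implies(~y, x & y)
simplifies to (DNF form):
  y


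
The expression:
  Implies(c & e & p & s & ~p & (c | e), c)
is always true.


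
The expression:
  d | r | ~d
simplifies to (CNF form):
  True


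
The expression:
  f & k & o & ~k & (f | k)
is never true.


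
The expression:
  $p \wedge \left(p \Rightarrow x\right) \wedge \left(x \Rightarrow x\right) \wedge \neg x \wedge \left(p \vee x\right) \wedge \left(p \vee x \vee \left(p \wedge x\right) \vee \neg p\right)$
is never true.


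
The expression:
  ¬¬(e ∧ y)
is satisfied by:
  {e: True, y: True}


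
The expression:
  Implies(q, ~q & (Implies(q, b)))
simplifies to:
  ~q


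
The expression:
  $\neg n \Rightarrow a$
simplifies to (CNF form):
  $a \vee n$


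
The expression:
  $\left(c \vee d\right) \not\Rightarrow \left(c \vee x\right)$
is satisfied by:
  {d: True, x: False, c: False}


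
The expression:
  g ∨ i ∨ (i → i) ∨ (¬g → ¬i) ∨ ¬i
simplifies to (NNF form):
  True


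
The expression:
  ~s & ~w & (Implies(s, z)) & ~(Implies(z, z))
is never true.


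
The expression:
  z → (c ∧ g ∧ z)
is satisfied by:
  {c: True, g: True, z: False}
  {c: True, g: False, z: False}
  {g: True, c: False, z: False}
  {c: False, g: False, z: False}
  {z: True, c: True, g: True}


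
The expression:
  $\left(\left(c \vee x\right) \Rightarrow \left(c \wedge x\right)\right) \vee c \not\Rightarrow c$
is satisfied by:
  {c: False, x: False}
  {x: True, c: True}


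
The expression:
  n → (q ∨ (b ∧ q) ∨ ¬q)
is always true.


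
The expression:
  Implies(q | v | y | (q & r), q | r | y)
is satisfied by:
  {r: True, y: True, q: True, v: False}
  {r: True, y: True, v: False, q: False}
  {r: True, q: True, v: False, y: False}
  {r: True, v: False, q: False, y: False}
  {y: True, q: True, v: False, r: False}
  {y: True, v: False, q: False, r: False}
  {q: True, y: False, v: False, r: False}
  {y: False, v: False, q: False, r: False}
  {y: True, r: True, v: True, q: True}
  {y: True, r: True, v: True, q: False}
  {r: True, v: True, q: True, y: False}
  {r: True, v: True, y: False, q: False}
  {q: True, v: True, y: True, r: False}
  {v: True, y: True, r: False, q: False}
  {v: True, q: True, r: False, y: False}


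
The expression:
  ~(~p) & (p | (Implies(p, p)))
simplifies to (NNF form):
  p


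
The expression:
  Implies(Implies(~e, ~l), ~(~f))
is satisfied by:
  {l: True, f: True, e: False}
  {f: True, e: False, l: False}
  {l: True, f: True, e: True}
  {f: True, e: True, l: False}
  {l: True, e: False, f: False}


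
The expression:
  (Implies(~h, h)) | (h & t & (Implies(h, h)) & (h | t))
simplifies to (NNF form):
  h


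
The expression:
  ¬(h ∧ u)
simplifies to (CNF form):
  ¬h ∨ ¬u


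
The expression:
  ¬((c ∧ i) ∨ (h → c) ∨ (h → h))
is never true.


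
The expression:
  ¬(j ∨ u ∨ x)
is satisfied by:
  {x: False, u: False, j: False}


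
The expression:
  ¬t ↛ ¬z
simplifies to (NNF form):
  z ∧ ¬t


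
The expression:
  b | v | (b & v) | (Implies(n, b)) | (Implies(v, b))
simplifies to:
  True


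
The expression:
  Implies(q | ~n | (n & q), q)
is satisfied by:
  {n: True, q: True}
  {n: True, q: False}
  {q: True, n: False}


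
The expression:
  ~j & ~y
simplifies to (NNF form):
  ~j & ~y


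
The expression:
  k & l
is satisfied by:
  {k: True, l: True}


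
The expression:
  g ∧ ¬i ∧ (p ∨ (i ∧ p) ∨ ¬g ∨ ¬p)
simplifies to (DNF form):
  g ∧ ¬i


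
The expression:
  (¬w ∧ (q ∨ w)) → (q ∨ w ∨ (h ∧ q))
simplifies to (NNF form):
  True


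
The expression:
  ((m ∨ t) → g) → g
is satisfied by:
  {t: True, m: True, g: True}
  {t: True, m: True, g: False}
  {t: True, g: True, m: False}
  {t: True, g: False, m: False}
  {m: True, g: True, t: False}
  {m: True, g: False, t: False}
  {g: True, m: False, t: False}


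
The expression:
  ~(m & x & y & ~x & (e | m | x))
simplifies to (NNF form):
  True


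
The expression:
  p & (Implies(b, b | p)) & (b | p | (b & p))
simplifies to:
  p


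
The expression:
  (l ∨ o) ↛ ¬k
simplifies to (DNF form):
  (k ∧ l) ∨ (k ∧ o)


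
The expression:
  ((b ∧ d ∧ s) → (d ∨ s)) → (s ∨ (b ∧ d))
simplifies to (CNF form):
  (b ∨ s) ∧ (d ∨ s)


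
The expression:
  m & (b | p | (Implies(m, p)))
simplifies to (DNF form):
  (b & m) | (m & p)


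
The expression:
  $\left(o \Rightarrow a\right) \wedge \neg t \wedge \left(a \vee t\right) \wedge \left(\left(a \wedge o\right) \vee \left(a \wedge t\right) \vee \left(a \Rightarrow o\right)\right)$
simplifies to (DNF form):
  $a \wedge o \wedge \neg t$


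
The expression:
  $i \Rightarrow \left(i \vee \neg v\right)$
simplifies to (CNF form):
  $\text{True}$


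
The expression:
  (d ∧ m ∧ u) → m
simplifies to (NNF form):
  True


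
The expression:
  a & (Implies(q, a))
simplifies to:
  a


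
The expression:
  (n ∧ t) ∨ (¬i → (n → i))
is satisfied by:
  {i: True, t: True, n: False}
  {i: True, t: False, n: False}
  {t: True, i: False, n: False}
  {i: False, t: False, n: False}
  {i: True, n: True, t: True}
  {i: True, n: True, t: False}
  {n: True, t: True, i: False}


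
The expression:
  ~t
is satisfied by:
  {t: False}


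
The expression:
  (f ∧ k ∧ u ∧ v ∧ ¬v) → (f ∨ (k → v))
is always true.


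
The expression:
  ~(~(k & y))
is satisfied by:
  {y: True, k: True}


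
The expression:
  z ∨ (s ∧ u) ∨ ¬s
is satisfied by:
  {z: True, u: True, s: False}
  {z: True, s: False, u: False}
  {u: True, s: False, z: False}
  {u: False, s: False, z: False}
  {z: True, u: True, s: True}
  {z: True, s: True, u: False}
  {u: True, s: True, z: False}


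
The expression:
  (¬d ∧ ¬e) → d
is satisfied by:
  {d: True, e: True}
  {d: True, e: False}
  {e: True, d: False}


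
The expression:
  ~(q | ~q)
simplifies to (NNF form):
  False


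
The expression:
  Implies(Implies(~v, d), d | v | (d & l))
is always true.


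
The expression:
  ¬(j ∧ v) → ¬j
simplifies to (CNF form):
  v ∨ ¬j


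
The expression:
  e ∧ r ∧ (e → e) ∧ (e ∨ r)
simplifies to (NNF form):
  e ∧ r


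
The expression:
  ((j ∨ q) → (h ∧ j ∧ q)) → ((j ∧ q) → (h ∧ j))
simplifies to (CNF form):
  True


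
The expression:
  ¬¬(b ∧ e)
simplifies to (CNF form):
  b ∧ e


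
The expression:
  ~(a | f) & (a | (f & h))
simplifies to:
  False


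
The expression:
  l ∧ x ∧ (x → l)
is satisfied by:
  {x: True, l: True}


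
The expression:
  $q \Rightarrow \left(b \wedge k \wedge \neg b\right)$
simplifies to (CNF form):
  $\neg q$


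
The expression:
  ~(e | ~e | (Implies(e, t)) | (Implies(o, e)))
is never true.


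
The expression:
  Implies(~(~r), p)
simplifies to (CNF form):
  p | ~r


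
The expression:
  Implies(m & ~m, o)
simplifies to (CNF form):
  True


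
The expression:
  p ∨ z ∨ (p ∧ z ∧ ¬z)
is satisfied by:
  {z: True, p: True}
  {z: True, p: False}
  {p: True, z: False}


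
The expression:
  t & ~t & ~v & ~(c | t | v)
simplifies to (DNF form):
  False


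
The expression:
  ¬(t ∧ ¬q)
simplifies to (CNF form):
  q ∨ ¬t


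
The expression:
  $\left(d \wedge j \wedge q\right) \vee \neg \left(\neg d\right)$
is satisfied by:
  {d: True}


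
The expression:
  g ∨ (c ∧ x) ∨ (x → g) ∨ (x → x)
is always true.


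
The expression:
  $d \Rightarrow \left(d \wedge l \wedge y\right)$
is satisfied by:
  {y: True, l: True, d: False}
  {y: True, l: False, d: False}
  {l: True, y: False, d: False}
  {y: False, l: False, d: False}
  {y: True, d: True, l: True}


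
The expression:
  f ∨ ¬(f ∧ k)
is always true.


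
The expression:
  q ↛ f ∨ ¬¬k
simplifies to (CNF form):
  (k ∨ q) ∧ (k ∨ ¬f)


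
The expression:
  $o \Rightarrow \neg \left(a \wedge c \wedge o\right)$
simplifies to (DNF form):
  $\neg a \vee \neg c \vee \neg o$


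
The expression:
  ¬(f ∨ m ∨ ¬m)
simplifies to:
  False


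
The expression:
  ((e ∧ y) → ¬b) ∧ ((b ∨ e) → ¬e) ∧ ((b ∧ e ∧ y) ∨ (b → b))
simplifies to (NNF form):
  ¬e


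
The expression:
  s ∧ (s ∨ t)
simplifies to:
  s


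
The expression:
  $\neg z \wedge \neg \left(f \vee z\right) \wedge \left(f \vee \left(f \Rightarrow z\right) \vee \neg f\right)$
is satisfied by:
  {z: False, f: False}


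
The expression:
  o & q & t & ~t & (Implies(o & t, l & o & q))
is never true.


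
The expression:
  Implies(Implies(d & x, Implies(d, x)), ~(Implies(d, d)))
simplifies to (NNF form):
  False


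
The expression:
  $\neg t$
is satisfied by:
  {t: False}


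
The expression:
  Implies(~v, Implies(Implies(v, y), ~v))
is always true.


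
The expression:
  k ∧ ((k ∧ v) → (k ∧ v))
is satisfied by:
  {k: True}


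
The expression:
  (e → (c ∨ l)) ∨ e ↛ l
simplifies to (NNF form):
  True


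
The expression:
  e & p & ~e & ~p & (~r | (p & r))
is never true.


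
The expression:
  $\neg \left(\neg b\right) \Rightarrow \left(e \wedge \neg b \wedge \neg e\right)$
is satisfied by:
  {b: False}


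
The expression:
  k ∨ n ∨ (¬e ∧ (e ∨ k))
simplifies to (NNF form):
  k ∨ n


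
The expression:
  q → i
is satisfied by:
  {i: True, q: False}
  {q: False, i: False}
  {q: True, i: True}


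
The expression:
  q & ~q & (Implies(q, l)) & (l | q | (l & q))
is never true.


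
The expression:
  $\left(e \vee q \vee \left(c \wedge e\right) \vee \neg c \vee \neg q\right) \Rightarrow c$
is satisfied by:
  {c: True}


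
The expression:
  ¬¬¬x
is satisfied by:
  {x: False}


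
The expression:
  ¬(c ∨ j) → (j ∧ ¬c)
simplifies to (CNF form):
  c ∨ j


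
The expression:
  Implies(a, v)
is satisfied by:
  {v: True, a: False}
  {a: False, v: False}
  {a: True, v: True}


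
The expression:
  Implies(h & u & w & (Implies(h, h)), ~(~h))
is always true.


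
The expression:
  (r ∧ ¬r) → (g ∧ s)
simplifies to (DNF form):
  True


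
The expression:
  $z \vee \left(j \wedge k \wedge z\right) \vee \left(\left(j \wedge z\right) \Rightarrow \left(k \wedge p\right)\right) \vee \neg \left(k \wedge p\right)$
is always true.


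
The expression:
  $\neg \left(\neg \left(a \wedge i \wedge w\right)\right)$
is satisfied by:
  {a: True, i: True, w: True}


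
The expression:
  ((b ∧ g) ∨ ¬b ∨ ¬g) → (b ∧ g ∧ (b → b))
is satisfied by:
  {b: True, g: True}


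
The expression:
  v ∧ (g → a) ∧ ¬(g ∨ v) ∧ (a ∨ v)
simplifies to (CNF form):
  False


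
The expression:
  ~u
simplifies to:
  ~u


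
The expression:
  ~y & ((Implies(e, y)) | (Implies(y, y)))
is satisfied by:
  {y: False}


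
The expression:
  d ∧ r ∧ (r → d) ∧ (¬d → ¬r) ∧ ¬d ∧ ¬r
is never true.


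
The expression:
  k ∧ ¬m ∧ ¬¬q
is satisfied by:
  {q: True, k: True, m: False}


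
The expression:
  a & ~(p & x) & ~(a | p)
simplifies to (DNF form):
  False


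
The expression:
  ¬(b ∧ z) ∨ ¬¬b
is always true.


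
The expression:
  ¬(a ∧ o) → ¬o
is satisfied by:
  {a: True, o: False}
  {o: False, a: False}
  {o: True, a: True}


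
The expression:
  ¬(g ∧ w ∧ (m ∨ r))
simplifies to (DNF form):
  (¬m ∧ ¬r) ∨ ¬g ∨ ¬w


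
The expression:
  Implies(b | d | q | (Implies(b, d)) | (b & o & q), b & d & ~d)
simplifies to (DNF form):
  False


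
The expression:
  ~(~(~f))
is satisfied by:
  {f: False}


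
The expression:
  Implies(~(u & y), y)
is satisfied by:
  {y: True}


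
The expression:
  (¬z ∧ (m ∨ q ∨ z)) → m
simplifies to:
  m ∨ z ∨ ¬q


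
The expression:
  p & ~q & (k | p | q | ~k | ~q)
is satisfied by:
  {p: True, q: False}


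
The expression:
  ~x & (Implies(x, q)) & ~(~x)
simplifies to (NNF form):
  False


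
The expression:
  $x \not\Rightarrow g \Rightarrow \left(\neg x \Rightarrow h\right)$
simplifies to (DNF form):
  $\text{True}$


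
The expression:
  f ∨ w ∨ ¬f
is always true.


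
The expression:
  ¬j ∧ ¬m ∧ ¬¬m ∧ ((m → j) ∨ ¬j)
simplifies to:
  False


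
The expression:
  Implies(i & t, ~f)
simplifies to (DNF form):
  ~f | ~i | ~t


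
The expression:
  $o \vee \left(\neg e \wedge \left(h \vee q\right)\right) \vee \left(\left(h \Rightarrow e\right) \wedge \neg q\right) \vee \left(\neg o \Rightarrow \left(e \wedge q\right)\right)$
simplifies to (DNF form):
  $\text{True}$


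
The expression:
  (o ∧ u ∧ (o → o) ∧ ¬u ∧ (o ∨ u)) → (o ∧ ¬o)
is always true.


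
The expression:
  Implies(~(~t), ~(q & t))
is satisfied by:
  {t: False, q: False}
  {q: True, t: False}
  {t: True, q: False}


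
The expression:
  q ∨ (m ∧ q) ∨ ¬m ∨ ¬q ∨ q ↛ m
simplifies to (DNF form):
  True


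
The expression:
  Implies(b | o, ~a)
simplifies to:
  ~a | (~b & ~o)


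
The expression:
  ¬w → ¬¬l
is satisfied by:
  {l: True, w: True}
  {l: True, w: False}
  {w: True, l: False}


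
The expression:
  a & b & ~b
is never true.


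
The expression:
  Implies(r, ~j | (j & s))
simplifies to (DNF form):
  s | ~j | ~r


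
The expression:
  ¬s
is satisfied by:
  {s: False}


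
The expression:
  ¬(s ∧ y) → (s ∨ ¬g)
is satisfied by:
  {s: True, g: False}
  {g: False, s: False}
  {g: True, s: True}


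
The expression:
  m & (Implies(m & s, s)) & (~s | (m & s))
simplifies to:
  m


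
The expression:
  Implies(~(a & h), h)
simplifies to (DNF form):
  h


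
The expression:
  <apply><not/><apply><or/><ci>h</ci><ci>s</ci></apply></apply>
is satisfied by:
  {h: False, s: False}


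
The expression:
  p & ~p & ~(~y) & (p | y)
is never true.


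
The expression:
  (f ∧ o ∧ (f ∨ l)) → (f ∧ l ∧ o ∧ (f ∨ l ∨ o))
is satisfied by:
  {l: True, o: False, f: False}
  {o: False, f: False, l: False}
  {f: True, l: True, o: False}
  {f: True, o: False, l: False}
  {l: True, o: True, f: False}
  {o: True, l: False, f: False}
  {f: True, o: True, l: True}


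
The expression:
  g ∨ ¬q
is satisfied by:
  {g: True, q: False}
  {q: False, g: False}
  {q: True, g: True}


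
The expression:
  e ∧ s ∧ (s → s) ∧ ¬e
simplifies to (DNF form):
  False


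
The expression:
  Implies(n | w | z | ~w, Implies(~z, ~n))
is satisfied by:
  {z: True, n: False}
  {n: False, z: False}
  {n: True, z: True}


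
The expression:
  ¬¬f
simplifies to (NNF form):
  f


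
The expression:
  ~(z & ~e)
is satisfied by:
  {e: True, z: False}
  {z: False, e: False}
  {z: True, e: True}


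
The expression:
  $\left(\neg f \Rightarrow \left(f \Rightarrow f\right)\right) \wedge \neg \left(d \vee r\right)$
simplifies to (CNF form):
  $\neg d \wedge \neg r$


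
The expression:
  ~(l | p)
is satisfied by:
  {p: False, l: False}


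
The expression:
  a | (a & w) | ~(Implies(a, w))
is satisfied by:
  {a: True}


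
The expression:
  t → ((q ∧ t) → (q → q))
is always true.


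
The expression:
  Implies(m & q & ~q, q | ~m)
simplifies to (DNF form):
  True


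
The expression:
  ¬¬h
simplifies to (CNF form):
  h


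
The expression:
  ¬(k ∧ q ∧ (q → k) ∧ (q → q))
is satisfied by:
  {k: False, q: False}
  {q: True, k: False}
  {k: True, q: False}


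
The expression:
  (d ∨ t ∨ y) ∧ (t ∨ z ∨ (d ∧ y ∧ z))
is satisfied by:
  {y: True, d: True, t: True, z: True}
  {y: True, t: True, z: True, d: False}
  {d: True, t: True, z: True, y: False}
  {t: True, z: True, d: False, y: False}
  {d: True, t: True, y: True, z: False}
  {t: True, y: True, d: False, z: False}
  {t: True, d: True, y: False, z: False}
  {t: True, y: False, z: False, d: False}
  {d: True, y: True, z: True, t: False}
  {y: True, z: True, d: False, t: False}
  {d: True, z: True, y: False, t: False}


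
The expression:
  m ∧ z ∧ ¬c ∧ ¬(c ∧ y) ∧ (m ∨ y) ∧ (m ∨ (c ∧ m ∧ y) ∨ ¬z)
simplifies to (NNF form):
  m ∧ z ∧ ¬c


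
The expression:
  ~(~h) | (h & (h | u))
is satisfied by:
  {h: True}


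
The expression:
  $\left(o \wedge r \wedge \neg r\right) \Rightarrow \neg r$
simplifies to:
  $\text{True}$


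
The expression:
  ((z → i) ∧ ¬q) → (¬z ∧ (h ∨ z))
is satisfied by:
  {q: True, h: True, z: False, i: False}
  {q: True, z: False, h: False, i: False}
  {i: True, q: True, h: True, z: False}
  {i: True, q: True, z: False, h: False}
  {q: True, h: True, z: True, i: False}
  {q: True, z: True, h: False, i: False}
  {q: True, i: True, z: True, h: True}
  {q: True, i: True, z: True, h: False}
  {h: True, i: False, z: False, q: False}
  {i: True, h: True, z: False, q: False}
  {h: True, z: True, i: False, q: False}
  {z: True, i: False, h: False, q: False}


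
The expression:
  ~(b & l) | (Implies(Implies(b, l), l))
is always true.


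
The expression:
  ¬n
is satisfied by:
  {n: False}


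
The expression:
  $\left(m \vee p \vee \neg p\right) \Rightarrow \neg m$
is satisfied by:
  {m: False}


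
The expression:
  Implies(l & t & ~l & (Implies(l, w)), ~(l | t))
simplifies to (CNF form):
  True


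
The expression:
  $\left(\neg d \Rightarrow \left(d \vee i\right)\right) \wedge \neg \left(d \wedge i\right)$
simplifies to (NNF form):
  $\left(d \wedge \neg i\right) \vee \left(i \wedge \neg d\right)$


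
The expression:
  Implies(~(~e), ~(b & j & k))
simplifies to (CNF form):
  ~b | ~e | ~j | ~k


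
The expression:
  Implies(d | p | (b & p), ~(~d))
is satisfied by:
  {d: True, p: False}
  {p: False, d: False}
  {p: True, d: True}


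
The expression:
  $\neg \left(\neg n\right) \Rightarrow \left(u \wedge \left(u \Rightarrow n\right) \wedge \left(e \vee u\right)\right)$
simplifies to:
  $u \vee \neg n$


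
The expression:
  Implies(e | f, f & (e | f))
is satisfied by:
  {f: True, e: False}
  {e: False, f: False}
  {e: True, f: True}


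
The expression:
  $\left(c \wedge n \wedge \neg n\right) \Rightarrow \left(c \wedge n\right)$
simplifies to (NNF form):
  $\text{True}$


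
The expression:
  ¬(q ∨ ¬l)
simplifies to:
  l ∧ ¬q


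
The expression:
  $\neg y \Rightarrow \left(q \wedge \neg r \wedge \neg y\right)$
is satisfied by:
  {y: True, q: True, r: False}
  {y: True, q: False, r: False}
  {r: True, y: True, q: True}
  {r: True, y: True, q: False}
  {q: True, r: False, y: False}


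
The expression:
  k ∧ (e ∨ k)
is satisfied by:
  {k: True}


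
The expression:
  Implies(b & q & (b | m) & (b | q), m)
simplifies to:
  m | ~b | ~q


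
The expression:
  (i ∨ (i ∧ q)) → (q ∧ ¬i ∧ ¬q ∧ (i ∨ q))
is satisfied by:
  {i: False}


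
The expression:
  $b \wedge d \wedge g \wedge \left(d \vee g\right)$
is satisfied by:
  {b: True, d: True, g: True}


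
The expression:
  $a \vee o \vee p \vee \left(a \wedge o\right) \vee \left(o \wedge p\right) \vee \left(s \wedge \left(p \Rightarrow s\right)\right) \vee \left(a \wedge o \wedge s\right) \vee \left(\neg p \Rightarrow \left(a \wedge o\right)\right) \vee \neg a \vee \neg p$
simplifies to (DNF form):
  $\text{True}$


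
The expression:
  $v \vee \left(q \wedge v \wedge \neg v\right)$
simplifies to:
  $v$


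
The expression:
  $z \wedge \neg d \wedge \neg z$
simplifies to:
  $\text{False}$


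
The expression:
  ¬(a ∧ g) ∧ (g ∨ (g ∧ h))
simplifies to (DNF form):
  g ∧ ¬a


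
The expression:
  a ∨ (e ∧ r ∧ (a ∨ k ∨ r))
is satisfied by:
  {a: True, e: True, r: True}
  {a: True, e: True, r: False}
  {a: True, r: True, e: False}
  {a: True, r: False, e: False}
  {e: True, r: True, a: False}


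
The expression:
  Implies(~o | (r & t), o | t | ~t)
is always true.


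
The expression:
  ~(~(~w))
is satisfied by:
  {w: False}


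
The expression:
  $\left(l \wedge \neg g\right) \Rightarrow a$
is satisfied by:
  {a: True, g: True, l: False}
  {a: True, l: False, g: False}
  {g: True, l: False, a: False}
  {g: False, l: False, a: False}
  {a: True, g: True, l: True}
  {a: True, l: True, g: False}
  {g: True, l: True, a: False}


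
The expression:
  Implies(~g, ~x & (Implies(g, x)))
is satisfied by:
  {g: True, x: False}
  {x: False, g: False}
  {x: True, g: True}


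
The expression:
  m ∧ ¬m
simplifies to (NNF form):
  False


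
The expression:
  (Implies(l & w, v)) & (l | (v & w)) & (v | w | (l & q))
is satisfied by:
  {q: True, v: True, l: True, w: False}
  {v: True, l: True, w: False, q: False}
  {q: True, v: True, w: True, l: True}
  {q: True, v: True, w: True, l: False}
  {v: True, w: True, l: True, q: False}
  {v: True, w: True, l: False, q: False}
  {q: True, l: True, w: False, v: False}


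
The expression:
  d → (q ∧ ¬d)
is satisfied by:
  {d: False}


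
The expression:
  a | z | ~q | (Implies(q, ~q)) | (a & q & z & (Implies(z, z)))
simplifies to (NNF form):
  a | z | ~q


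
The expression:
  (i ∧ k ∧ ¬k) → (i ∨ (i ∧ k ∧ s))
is always true.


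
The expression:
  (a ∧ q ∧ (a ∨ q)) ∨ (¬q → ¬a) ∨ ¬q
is always true.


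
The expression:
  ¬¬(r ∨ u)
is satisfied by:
  {r: True, u: True}
  {r: True, u: False}
  {u: True, r: False}


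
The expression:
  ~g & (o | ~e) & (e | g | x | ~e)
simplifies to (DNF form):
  (o & ~g) | (~e & ~g)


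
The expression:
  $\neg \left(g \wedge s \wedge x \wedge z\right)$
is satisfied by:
  {s: False, z: False, x: False, g: False}
  {g: True, s: False, z: False, x: False}
  {x: True, s: False, z: False, g: False}
  {g: True, x: True, s: False, z: False}
  {z: True, g: False, s: False, x: False}
  {g: True, z: True, s: False, x: False}
  {x: True, z: True, g: False, s: False}
  {g: True, x: True, z: True, s: False}
  {s: True, x: False, z: False, g: False}
  {g: True, s: True, x: False, z: False}
  {x: True, s: True, g: False, z: False}
  {g: True, x: True, s: True, z: False}
  {z: True, s: True, x: False, g: False}
  {g: True, z: True, s: True, x: False}
  {x: True, z: True, s: True, g: False}
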